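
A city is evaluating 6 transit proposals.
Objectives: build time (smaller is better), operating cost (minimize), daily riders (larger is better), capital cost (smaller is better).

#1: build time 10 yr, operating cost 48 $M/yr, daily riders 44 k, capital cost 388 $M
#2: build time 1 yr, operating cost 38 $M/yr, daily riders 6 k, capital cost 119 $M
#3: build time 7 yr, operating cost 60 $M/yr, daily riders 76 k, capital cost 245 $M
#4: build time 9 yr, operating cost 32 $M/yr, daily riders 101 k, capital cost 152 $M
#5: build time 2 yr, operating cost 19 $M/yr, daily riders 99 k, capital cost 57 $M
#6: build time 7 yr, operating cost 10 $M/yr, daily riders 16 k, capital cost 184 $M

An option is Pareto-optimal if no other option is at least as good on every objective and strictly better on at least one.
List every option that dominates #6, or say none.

none

#1: worse on build time (10 vs 7).
#2: worse on operating cost (38 vs 10).
#3: worse on operating cost (60 vs 10).
#4: worse on build time (9 vs 7).
#5: worse on operating cost (19 vs 10).
No option dominates #6.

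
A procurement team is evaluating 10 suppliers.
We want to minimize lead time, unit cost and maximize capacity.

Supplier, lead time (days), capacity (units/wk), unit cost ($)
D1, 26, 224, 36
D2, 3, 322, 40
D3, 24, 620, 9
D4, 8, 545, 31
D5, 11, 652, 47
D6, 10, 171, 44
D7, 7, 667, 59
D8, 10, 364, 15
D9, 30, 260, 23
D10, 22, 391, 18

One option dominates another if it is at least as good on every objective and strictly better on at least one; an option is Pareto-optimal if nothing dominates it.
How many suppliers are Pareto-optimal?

7

D1: dominated by D3 (lead time 24≤26, capacity 620≥224, unit cost 9≤36).
D2: not dominated (best lead time).
D3: not dominated (best unit cost).
D4: not dominated.
D5: not dominated.
D6: dominated by D2 (lead time 3≤10, capacity 322≥171, unit cost 40≤44).
D7: not dominated (best capacity).
D8: not dominated.
D9: dominated by D3 (lead time 24≤30, capacity 620≥260, unit cost 9≤23).
D10: not dominated.
Pareto-optimal: D2, D3, D4, D5, D7, D8, D10 → 7.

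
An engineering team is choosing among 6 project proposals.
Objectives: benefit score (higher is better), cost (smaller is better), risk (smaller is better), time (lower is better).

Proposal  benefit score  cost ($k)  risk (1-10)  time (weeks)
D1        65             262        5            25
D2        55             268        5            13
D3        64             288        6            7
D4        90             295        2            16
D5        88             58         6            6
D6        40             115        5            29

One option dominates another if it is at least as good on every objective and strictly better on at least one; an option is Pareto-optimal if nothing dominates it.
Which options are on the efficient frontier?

D1, D2, D4, D5, D6

D1: not dominated.
D2: not dominated.
D3: dominated by D5 (benefit score 88≥64, cost 58≤288, risk 6≤6, time 6≤7).
D4: not dominated (best benefit score).
D5: not dominated (best cost).
D6: not dominated.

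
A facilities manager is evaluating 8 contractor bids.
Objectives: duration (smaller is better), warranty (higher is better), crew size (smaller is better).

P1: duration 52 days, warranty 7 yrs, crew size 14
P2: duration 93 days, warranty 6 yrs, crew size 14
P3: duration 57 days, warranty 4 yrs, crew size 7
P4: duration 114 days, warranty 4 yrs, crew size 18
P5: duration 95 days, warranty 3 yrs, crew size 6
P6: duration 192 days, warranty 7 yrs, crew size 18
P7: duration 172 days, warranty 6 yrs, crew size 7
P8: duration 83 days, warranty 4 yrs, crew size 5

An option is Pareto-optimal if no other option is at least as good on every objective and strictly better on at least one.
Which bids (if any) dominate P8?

none

P1: worse on crew size (14 vs 5).
P2: worse on duration (93 vs 83).
P3: worse on crew size (7 vs 5).
P4: worse on duration (114 vs 83).
P5: worse on duration (95 vs 83).
P6: worse on duration (192 vs 83).
P7: worse on duration (172 vs 83).
No option dominates P8.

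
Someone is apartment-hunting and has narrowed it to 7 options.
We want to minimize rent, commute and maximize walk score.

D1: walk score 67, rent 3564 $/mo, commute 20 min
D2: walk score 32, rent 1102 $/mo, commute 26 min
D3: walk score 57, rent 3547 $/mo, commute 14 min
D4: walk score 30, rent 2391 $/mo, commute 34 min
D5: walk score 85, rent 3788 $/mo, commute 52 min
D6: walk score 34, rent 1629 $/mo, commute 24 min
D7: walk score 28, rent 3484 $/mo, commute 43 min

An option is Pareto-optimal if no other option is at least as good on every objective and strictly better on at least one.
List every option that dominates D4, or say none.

D2, D6

D2: walk score 32≥30, rent 1102≤2391, commute 26≤34 — dominates D4.
D6: walk score 34≥30, rent 1629≤2391, commute 24≤34 — dominates D4.
Others (D1, D3, D5, D7) are each worse than D4 on at least one objective.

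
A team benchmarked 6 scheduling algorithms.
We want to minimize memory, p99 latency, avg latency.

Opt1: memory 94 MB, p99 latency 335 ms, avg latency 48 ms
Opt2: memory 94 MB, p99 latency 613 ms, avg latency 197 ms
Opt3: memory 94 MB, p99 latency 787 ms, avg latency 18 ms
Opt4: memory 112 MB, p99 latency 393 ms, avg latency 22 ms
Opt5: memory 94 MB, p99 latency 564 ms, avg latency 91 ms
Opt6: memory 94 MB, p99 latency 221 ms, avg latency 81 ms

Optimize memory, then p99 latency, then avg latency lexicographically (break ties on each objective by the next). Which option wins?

Opt6

First minimize memory: best is 94, kept {Opt1, Opt2, Opt3, Opt5, Opt6}.
Then minimize p99 latency: best is 221, kept {Opt6}.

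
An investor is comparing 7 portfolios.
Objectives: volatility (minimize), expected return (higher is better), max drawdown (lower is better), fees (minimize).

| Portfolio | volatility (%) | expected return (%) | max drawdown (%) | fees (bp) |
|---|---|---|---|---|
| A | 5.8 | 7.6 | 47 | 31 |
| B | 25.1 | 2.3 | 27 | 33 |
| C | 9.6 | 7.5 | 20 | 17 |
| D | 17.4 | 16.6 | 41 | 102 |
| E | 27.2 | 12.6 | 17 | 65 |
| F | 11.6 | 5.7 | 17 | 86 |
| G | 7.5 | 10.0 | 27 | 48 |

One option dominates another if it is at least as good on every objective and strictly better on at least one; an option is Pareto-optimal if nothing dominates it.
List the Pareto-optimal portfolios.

A, C, D, E, F, G

A: not dominated (best volatility).
B: dominated by C (volatility 9.6≤25.1, expected return 7.5≥2.3, max drawdown 20≤27, fees 17≤33).
C: not dominated (best fees).
D: not dominated (best expected return).
E: not dominated.
F: not dominated.
G: not dominated.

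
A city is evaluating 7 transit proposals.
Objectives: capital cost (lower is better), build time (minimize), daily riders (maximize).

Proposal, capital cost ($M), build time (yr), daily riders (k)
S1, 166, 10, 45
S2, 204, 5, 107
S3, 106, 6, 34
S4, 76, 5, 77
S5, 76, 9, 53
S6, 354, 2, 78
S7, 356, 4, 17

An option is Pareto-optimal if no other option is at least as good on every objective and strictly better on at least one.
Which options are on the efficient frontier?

S1: dominated by S4 (capital cost 76≤166, build time 5≤10, daily riders 77≥45).
S2: not dominated (best daily riders).
S3: dominated by S4 (capital cost 76≤106, build time 5≤6, daily riders 77≥34).
S4: not dominated.
S5: dominated by S4 (capital cost 76≤76, build time 5≤9, daily riders 77≥53).
S6: not dominated (best build time).
S7: dominated by S6 (capital cost 354≤356, build time 2≤4, daily riders 78≥17).

S2, S4, S6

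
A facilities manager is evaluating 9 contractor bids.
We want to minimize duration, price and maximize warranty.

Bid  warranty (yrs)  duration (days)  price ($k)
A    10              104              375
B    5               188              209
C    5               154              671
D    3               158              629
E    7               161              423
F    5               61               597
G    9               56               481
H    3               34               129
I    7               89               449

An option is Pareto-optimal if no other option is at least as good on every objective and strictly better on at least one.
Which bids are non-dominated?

A: not dominated (best warranty).
B: not dominated.
C: dominated by A (warranty 10≥5, duration 104≤154, price 375≤671).
D: dominated by A (warranty 10≥3, duration 104≤158, price 375≤629).
E: dominated by A (warranty 10≥7, duration 104≤161, price 375≤423).
F: dominated by G (warranty 9≥5, duration 56≤61, price 481≤597).
G: not dominated.
H: not dominated (best duration).
I: not dominated.

A, B, G, H, I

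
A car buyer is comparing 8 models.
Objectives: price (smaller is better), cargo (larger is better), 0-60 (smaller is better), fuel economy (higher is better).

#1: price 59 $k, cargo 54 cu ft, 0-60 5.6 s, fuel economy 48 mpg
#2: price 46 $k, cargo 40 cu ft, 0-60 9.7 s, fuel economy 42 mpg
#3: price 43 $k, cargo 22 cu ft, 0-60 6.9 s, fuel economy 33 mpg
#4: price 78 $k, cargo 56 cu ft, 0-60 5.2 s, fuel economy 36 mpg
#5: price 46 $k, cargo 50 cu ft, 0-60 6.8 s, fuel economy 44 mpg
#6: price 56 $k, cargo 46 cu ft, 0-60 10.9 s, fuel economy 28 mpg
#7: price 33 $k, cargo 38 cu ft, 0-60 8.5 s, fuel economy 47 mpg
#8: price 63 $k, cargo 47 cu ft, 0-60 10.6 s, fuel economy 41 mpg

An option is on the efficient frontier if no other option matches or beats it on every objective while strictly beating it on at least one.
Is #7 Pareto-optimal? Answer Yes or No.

Yes

#1: worse on price (59 vs 33).
#2: worse on price (46 vs 33).
#3: worse on price (43 vs 33).
#4: worse on price (78 vs 33).
#5: worse on price (46 vs 33).
#6: worse on price (56 vs 33).
#8: worse on price (63 vs 33).
No option is at least as good as #7 on every objective and strictly better on one.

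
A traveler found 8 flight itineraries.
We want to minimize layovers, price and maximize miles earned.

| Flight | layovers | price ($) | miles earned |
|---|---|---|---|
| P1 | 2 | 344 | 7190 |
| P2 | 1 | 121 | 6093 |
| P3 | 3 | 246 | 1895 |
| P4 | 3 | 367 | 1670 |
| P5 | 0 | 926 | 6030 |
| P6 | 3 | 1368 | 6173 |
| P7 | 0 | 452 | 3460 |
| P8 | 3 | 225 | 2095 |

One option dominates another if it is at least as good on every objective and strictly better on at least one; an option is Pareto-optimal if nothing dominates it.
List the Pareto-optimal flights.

P1, P2, P5, P7

P1: not dominated (best miles earned).
P2: not dominated (best price).
P3: dominated by P2 (layovers 1≤3, price 121≤246, miles earned 6093≥1895).
P4: dominated by P1 (layovers 2≤3, price 344≤367, miles earned 7190≥1670).
P5: not dominated.
P6: dominated by P1 (layovers 2≤3, price 344≤1368, miles earned 7190≥6173).
P7: not dominated.
P8: dominated by P2 (layovers 1≤3, price 121≤225, miles earned 6093≥2095).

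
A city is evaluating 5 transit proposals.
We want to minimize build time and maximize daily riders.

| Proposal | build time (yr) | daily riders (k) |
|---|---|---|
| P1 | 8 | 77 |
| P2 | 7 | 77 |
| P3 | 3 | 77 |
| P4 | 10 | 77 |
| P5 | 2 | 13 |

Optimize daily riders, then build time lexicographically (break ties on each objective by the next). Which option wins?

First maximize daily riders: best is 77, kept {P1, P2, P3, P4}.
Then minimize build time: best is 3, kept {P3}.

P3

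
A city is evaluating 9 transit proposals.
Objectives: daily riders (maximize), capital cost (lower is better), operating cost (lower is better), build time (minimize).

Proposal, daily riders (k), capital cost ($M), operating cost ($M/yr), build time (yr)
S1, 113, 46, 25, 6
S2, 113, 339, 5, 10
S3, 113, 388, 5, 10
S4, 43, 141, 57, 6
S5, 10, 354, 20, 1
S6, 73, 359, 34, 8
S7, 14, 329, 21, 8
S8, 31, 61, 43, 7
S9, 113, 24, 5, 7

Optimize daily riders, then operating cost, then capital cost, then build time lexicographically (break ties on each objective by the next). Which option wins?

First maximize daily riders: best is 113, kept {S1, S2, S3, S9}.
Then minimize operating cost: best is 5, kept {S2, S3, S9}.
Then minimize capital cost: best is 24, kept {S9}.

S9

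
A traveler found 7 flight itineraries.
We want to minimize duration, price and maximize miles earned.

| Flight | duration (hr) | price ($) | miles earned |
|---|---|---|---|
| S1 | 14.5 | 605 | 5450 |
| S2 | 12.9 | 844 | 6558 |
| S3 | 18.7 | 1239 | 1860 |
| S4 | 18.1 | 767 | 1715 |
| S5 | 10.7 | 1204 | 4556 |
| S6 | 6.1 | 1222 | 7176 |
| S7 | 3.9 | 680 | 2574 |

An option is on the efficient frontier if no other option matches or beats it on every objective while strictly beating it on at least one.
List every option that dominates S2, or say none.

S1: worse on duration (14.5 vs 12.9).
S3: worse on duration (18.7 vs 12.9).
S4: worse on duration (18.1 vs 12.9).
S5: worse on price (1204 vs 844).
S6: worse on price (1222 vs 844).
S7: worse on miles earned (2574 vs 6558).
No option dominates S2.

none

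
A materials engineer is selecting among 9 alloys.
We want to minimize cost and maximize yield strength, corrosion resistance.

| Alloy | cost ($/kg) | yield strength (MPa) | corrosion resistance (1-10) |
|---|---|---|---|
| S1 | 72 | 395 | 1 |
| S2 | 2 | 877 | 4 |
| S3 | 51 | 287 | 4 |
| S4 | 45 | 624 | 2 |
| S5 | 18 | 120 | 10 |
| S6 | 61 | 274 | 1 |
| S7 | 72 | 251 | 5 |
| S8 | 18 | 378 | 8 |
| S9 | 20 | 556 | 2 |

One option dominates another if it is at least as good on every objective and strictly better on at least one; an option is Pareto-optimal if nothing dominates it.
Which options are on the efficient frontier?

S1: dominated by S2 (cost 2≤72, yield strength 877≥395, corrosion resistance 4≥1).
S2: not dominated (best cost).
S3: dominated by S2 (cost 2≤51, yield strength 877≥287, corrosion resistance 4≥4).
S4: dominated by S2 (cost 2≤45, yield strength 877≥624, corrosion resistance 4≥2).
S5: not dominated (best corrosion resistance).
S6: dominated by S2 (cost 2≤61, yield strength 877≥274, corrosion resistance 4≥1).
S7: dominated by S8 (cost 18≤72, yield strength 378≥251, corrosion resistance 8≥5).
S8: not dominated.
S9: dominated by S2 (cost 2≤20, yield strength 877≥556, corrosion resistance 4≥2).

S2, S5, S8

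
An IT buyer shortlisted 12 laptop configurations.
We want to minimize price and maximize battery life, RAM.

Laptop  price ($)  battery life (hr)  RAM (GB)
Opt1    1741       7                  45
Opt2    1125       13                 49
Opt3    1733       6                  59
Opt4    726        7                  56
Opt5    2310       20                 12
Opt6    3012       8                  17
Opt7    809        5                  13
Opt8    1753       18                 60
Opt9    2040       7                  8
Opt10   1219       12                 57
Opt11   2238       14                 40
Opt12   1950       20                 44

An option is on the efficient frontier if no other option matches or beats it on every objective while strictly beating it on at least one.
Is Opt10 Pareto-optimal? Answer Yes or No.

Opt1: worse on price (1741 vs 1219).
Opt2: worse on RAM (49 vs 57).
Opt3: worse on price (1733 vs 1219).
Opt4: worse on battery life (7 vs 12).
Opt5: worse on price (2310 vs 1219).
Opt6: worse on price (3012 vs 1219).
Opt7: worse on battery life (5 vs 12).
Opt8: worse on price (1753 vs 1219).
Opt9: worse on price (2040 vs 1219).
Opt11: worse on price (2238 vs 1219).
Opt12: worse on price (1950 vs 1219).
No option is at least as good as Opt10 on every objective and strictly better on one.

Yes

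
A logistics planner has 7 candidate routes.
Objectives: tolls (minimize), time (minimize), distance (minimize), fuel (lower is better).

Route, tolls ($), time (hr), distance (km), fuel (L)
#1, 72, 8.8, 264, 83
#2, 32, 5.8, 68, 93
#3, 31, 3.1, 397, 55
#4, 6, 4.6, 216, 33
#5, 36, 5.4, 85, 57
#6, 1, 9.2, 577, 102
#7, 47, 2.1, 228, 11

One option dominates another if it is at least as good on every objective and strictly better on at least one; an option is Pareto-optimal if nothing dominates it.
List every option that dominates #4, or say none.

#1: worse on tolls (72 vs 6).
#2: worse on tolls (32 vs 6).
#3: worse on tolls (31 vs 6).
#5: worse on tolls (36 vs 6).
#6: worse on time (9.2 vs 4.6).
#7: worse on tolls (47 vs 6).
No option dominates #4.

none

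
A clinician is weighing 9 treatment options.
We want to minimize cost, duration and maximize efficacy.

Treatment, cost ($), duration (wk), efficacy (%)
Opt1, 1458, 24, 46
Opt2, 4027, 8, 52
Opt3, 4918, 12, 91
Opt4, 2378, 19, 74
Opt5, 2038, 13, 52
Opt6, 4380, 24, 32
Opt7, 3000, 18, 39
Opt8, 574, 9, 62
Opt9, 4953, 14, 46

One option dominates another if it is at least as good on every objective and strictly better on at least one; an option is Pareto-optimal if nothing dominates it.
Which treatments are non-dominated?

Opt2, Opt3, Opt4, Opt8

Opt1: dominated by Opt8 (cost 574≤1458, duration 9≤24, efficacy 62≥46).
Opt2: not dominated (best duration).
Opt3: not dominated (best efficacy).
Opt4: not dominated.
Opt5: dominated by Opt8 (cost 574≤2038, duration 9≤13, efficacy 62≥52).
Opt6: dominated by Opt1 (cost 1458≤4380, duration 24≤24, efficacy 46≥32).
Opt7: dominated by Opt5 (cost 2038≤3000, duration 13≤18, efficacy 52≥39).
Opt8: not dominated (best cost).
Opt9: dominated by Opt2 (cost 4027≤4953, duration 8≤14, efficacy 52≥46).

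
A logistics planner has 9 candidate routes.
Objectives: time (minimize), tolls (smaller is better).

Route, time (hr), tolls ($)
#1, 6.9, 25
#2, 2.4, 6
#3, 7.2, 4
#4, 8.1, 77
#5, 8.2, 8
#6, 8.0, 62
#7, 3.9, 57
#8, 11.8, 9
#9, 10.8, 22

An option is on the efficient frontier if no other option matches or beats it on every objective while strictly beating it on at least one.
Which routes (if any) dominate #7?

#2: time 2.4≤3.9, tolls 6≤57 — dominates #7.
Others (#1, #3, #4, #5, #6, #8, #9) are each worse than #7 on at least one objective.

#2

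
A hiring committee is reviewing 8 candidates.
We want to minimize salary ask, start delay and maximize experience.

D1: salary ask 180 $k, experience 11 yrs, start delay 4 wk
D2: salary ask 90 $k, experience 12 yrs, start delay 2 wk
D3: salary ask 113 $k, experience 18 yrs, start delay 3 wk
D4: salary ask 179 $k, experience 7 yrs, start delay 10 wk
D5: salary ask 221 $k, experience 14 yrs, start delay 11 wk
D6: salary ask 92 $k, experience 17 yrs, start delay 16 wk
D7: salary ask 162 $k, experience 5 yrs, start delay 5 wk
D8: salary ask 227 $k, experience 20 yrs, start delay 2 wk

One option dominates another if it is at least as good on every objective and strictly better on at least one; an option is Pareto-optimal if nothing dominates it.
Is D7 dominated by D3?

Yes

D3 vs D7: salary ask 113≤162, experience 18≥5, start delay 3≤5 — D3 is at least as good on every objective with at least one strict improvement.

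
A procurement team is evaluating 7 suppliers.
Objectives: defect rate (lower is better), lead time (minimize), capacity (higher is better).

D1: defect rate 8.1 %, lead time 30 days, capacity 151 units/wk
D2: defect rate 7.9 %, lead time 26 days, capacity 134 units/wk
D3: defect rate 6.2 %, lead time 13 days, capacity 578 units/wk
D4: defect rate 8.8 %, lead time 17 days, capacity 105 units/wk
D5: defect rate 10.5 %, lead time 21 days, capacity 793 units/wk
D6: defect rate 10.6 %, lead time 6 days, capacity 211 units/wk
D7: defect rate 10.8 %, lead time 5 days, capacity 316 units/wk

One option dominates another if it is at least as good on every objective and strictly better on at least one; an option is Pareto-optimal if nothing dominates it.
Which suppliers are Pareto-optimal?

D3, D5, D6, D7

D1: dominated by D3 (defect rate 6.2≤8.1, lead time 13≤30, capacity 578≥151).
D2: dominated by D3 (defect rate 6.2≤7.9, lead time 13≤26, capacity 578≥134).
D3: not dominated (best defect rate).
D4: dominated by D3 (defect rate 6.2≤8.8, lead time 13≤17, capacity 578≥105).
D5: not dominated (best capacity).
D6: not dominated.
D7: not dominated (best lead time).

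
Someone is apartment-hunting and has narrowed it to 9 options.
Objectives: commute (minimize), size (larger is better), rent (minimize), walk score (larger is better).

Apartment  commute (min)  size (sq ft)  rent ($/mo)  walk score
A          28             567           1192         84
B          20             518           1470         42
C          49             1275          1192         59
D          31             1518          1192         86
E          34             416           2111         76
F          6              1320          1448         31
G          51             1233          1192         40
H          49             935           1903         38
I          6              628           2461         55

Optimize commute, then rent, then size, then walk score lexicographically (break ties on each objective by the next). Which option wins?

F

First minimize commute: best is 6, kept {F, I}.
Then minimize rent: best is 1448, kept {F}.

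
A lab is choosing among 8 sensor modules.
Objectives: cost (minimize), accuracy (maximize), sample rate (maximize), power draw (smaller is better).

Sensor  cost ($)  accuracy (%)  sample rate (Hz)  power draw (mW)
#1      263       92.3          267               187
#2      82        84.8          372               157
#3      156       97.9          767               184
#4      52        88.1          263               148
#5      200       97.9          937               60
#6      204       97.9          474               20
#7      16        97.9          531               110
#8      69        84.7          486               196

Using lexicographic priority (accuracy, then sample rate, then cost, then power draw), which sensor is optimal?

First maximize accuracy: best is 97.9, kept {#3, #5, #6, #7}.
Then maximize sample rate: best is 937, kept {#5}.

#5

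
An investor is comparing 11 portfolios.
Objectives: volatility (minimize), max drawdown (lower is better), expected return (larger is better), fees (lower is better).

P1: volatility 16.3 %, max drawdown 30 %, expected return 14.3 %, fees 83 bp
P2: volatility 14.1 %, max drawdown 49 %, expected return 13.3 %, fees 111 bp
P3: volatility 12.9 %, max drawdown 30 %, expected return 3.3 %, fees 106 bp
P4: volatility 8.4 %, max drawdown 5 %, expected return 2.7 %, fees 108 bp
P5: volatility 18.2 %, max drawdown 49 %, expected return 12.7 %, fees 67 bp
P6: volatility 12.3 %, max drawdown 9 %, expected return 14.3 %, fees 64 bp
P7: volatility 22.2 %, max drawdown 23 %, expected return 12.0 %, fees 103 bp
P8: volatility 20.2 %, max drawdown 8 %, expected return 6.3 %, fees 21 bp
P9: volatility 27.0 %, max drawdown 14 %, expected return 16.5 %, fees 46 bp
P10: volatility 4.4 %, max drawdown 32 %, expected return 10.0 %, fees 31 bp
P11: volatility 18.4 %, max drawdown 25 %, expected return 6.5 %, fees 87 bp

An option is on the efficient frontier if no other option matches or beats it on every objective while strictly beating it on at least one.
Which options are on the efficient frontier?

P4, P6, P8, P9, P10

P1: dominated by P6 (volatility 12.3≤16.3, max drawdown 9≤30, expected return 14.3≥14.3, fees 64≤83).
P2: dominated by P6 (volatility 12.3≤14.1, max drawdown 9≤49, expected return 14.3≥13.3, fees 64≤111).
P3: dominated by P6 (volatility 12.3≤12.9, max drawdown 9≤30, expected return 14.3≥3.3, fees 64≤106).
P4: not dominated (best max drawdown).
P5: dominated by P6 (volatility 12.3≤18.2, max drawdown 9≤49, expected return 14.3≥12.7, fees 64≤67).
P6: not dominated.
P7: dominated by P6 (volatility 12.3≤22.2, max drawdown 9≤23, expected return 14.3≥12.0, fees 64≤103).
P8: not dominated (best fees).
P9: not dominated (best expected return).
P10: not dominated (best volatility).
P11: dominated by P6 (volatility 12.3≤18.4, max drawdown 9≤25, expected return 14.3≥6.5, fees 64≤87).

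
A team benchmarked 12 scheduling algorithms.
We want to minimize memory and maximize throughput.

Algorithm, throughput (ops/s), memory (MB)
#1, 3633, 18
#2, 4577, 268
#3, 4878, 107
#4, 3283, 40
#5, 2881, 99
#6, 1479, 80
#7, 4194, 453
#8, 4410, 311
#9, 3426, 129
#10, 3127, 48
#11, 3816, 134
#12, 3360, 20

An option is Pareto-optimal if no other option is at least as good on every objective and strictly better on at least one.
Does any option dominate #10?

Yes

#1 vs #10: throughput 3633≥3127, memory 18≤48 — #1 is at least as good on every objective and strictly better on at least one, so #1 dominates #10.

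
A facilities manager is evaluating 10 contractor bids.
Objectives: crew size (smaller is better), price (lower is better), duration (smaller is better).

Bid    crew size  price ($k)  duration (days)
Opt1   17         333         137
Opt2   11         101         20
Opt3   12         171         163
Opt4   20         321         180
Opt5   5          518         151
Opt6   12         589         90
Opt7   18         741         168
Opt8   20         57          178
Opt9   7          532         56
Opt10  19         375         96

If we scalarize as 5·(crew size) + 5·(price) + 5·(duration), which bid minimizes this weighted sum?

Opt2

Opt1: 5·17 + 5·333 + 5·137 = 2435
Opt2: 5·11 + 5·101 + 5·20 = 660
Opt3: 5·12 + 5·171 + 5·163 = 1730
Opt4: 5·20 + 5·321 + 5·180 = 2605
Opt5: 5·5 + 5·518 + 5·151 = 3370
Opt6: 5·12 + 5·589 + 5·90 = 3455
Opt7: 5·18 + 5·741 + 5·168 = 4635
Opt8: 5·20 + 5·57 + 5·178 = 1275
Opt9: 5·7 + 5·532 + 5·56 = 2975
Opt10: 5·19 + 5·375 + 5·96 = 2450
Lowest: Opt2 at 660.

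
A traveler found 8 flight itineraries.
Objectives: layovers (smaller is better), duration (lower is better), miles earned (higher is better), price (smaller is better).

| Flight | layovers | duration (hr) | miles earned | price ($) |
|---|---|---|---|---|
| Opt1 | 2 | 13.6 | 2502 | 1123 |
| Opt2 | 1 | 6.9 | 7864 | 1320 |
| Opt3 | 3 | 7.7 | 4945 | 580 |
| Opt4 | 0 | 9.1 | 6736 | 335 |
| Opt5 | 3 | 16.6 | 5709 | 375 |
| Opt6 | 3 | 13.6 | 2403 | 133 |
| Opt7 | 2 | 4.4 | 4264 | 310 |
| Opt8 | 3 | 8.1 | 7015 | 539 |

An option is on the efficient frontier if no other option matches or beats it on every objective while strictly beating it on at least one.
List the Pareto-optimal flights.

Opt1: dominated by Opt4 (layovers 0≤2, duration 9.1≤13.6, miles earned 6736≥2502, price 335≤1123).
Opt2: not dominated (best miles earned).
Opt3: not dominated.
Opt4: not dominated (best layovers).
Opt5: dominated by Opt4 (layovers 0≤3, duration 9.1≤16.6, miles earned 6736≥5709, price 335≤375).
Opt6: not dominated (best price).
Opt7: not dominated (best duration).
Opt8: not dominated.

Opt2, Opt3, Opt4, Opt6, Opt7, Opt8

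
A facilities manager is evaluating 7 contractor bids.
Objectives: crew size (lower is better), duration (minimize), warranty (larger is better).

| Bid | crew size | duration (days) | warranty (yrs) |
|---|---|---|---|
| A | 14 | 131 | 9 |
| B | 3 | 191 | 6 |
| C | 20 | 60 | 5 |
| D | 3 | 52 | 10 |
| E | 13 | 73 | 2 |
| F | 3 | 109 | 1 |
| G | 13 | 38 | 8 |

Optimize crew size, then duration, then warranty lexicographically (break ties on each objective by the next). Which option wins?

D

First minimize crew size: best is 3, kept {B, D, F}.
Then minimize duration: best is 52, kept {D}.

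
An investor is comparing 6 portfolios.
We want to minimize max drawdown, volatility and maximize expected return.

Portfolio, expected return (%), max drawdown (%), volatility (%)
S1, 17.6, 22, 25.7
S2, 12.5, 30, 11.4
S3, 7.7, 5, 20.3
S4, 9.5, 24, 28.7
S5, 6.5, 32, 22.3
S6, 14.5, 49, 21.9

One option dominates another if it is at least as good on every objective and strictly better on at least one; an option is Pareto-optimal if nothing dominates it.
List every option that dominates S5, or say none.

S2: expected return 12.5≥6.5, max drawdown 30≤32, volatility 11.4≤22.3 — dominates S5.
S3: expected return 7.7≥6.5, max drawdown 5≤32, volatility 20.3≤22.3 — dominates S5.
Others (S1, S4, S6) are each worse than S5 on at least one objective.

S2, S3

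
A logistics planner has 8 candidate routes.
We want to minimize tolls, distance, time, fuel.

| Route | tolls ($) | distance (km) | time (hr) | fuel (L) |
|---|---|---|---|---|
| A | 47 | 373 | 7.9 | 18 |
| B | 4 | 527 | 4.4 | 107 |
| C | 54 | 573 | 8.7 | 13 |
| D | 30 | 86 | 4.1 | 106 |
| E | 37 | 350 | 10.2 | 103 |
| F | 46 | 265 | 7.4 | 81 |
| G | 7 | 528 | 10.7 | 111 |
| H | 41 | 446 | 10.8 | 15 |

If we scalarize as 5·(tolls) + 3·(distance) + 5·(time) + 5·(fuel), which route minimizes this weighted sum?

D

A: 5·47 + 3·373 + 5·7.9 + 5·18 = 1483.5
B: 5·4 + 3·527 + 5·4.4 + 5·107 = 2158.0
C: 5·54 + 3·573 + 5·8.7 + 5·13 = 2097.5
D: 5·30 + 3·86 + 5·4.1 + 5·106 = 958.5
E: 5·37 + 3·350 + 5·10.2 + 5·103 = 1801.0
F: 5·46 + 3·265 + 5·7.4 + 5·81 = 1467.0
G: 5·7 + 3·528 + 5·10.7 + 5·111 = 2227.5
H: 5·41 + 3·446 + 5·10.8 + 5·15 = 1672.0
Lowest: D at 958.5.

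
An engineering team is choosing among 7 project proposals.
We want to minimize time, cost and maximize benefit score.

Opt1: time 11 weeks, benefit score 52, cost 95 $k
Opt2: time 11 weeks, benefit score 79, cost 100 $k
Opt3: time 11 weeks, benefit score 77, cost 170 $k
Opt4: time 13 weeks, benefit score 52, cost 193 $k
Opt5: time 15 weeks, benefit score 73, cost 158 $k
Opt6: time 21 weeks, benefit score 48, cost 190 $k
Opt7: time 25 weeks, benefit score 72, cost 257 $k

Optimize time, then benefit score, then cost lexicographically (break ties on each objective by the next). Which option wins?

Opt2

First minimize time: best is 11, kept {Opt1, Opt2, Opt3}.
Then maximize benefit score: best is 79, kept {Opt2}.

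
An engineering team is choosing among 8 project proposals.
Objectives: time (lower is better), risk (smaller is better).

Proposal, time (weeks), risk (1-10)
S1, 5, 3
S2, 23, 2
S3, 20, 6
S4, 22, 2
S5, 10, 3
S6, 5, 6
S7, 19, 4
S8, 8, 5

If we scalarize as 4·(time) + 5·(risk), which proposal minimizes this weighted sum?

S1: 4·5 + 5·3 = 35
S2: 4·23 + 5·2 = 102
S3: 4·20 + 5·6 = 110
S4: 4·22 + 5·2 = 98
S5: 4·10 + 5·3 = 55
S6: 4·5 + 5·6 = 50
S7: 4·19 + 5·4 = 96
S8: 4·8 + 5·5 = 57
Lowest: S1 at 35.

S1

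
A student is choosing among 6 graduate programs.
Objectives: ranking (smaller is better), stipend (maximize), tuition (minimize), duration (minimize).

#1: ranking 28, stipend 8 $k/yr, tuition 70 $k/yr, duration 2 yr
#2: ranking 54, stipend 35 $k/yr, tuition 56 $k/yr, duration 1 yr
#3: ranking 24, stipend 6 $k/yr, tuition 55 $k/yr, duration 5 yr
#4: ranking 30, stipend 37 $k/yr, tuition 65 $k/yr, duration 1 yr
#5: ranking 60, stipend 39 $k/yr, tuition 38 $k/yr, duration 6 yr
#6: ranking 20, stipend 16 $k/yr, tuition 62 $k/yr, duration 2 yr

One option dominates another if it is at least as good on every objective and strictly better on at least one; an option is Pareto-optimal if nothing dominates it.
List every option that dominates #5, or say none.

#1: worse on stipend (8 vs 39).
#2: worse on stipend (35 vs 39).
#3: worse on stipend (6 vs 39).
#4: worse on stipend (37 vs 39).
#6: worse on stipend (16 vs 39).
No option dominates #5.

none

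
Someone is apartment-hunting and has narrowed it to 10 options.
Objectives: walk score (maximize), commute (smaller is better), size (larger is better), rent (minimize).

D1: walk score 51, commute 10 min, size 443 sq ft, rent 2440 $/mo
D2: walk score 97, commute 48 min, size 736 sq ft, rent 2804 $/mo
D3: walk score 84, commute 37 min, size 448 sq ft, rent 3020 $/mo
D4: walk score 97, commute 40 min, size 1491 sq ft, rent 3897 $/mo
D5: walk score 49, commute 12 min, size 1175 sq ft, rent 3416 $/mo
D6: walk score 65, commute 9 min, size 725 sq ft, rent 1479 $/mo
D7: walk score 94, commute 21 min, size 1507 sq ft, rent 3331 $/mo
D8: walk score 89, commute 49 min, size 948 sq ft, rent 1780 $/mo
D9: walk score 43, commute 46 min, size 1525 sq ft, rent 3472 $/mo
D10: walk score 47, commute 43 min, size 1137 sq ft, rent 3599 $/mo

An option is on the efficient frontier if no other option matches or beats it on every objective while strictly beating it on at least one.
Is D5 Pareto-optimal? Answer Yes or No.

Yes

D1: worse on size (443 vs 1175).
D2: worse on commute (48 vs 12).
D3: worse on commute (37 vs 12).
D4: worse on commute (40 vs 12).
D6: worse on size (725 vs 1175).
D7: worse on commute (21 vs 12).
D8: worse on commute (49 vs 12).
D9: worse on walk score (43 vs 49).
D10: worse on walk score (47 vs 49).
No option is at least as good as D5 on every objective and strictly better on one.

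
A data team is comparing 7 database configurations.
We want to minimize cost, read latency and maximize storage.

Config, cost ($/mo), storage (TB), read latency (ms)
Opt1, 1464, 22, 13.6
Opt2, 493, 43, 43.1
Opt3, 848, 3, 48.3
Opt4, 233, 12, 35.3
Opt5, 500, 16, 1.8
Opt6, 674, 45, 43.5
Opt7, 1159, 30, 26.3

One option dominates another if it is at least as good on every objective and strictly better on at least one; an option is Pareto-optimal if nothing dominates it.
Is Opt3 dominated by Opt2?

Yes

Opt2 vs Opt3: cost 493≤848, storage 43≥3, read latency 43.1≤48.3 — Opt2 is at least as good on every objective with at least one strict improvement.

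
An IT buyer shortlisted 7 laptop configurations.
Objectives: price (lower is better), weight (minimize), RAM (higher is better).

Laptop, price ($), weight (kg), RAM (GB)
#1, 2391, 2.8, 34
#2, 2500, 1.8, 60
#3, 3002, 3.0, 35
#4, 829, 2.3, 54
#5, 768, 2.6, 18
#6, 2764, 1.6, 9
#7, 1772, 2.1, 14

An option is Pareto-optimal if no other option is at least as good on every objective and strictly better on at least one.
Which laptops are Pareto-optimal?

#2, #4, #5, #6, #7

#1: dominated by #4 (price 829≤2391, weight 2.3≤2.8, RAM 54≥34).
#2: not dominated (best RAM).
#3: dominated by #2 (price 2500≤3002, weight 1.8≤3.0, RAM 60≥35).
#4: not dominated.
#5: not dominated (best price).
#6: not dominated (best weight).
#7: not dominated.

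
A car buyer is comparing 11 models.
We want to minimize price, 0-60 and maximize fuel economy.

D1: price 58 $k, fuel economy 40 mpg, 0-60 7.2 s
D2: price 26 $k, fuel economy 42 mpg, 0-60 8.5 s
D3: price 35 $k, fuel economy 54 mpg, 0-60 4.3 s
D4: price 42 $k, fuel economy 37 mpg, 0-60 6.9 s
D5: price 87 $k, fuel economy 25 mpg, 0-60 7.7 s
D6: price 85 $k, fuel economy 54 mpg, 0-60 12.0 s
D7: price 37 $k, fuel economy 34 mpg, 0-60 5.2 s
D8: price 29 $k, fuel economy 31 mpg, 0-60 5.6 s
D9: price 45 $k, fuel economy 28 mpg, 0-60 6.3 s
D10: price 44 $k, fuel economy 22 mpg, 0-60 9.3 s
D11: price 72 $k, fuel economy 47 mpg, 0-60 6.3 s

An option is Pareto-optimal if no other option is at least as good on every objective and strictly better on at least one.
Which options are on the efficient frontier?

D2, D3, D8

D1: dominated by D3 (price 35≤58, fuel economy 54≥40, 0-60 4.3≤7.2).
D2: not dominated (best price).
D3: not dominated (best 0-60).
D4: dominated by D3 (price 35≤42, fuel economy 54≥37, 0-60 4.3≤6.9).
D5: dominated by D1 (price 58≤87, fuel economy 40≥25, 0-60 7.2≤7.7).
D6: dominated by D3 (price 35≤85, fuel economy 54≥54, 0-60 4.3≤12.0).
D7: dominated by D3 (price 35≤37, fuel economy 54≥34, 0-60 4.3≤5.2).
D8: not dominated.
D9: dominated by D3 (price 35≤45, fuel economy 54≥28, 0-60 4.3≤6.3).
D10: dominated by D2 (price 26≤44, fuel economy 42≥22, 0-60 8.5≤9.3).
D11: dominated by D3 (price 35≤72, fuel economy 54≥47, 0-60 4.3≤6.3).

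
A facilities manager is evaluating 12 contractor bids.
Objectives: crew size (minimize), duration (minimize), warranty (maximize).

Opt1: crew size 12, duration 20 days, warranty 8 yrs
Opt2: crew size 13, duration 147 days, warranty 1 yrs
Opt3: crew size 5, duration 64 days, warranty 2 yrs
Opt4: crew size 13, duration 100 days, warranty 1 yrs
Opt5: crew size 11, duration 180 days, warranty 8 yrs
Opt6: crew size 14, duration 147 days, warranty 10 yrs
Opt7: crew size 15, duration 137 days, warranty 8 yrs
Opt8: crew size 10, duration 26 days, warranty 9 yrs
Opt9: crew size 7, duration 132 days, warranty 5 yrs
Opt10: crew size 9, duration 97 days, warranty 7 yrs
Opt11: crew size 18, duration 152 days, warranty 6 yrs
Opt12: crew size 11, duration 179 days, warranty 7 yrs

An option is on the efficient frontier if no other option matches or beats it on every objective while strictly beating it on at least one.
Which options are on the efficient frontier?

Opt1, Opt3, Opt6, Opt8, Opt9, Opt10

Opt1: not dominated (best duration).
Opt2: dominated by Opt1 (crew size 12≤13, duration 20≤147, warranty 8≥1).
Opt3: not dominated (best crew size).
Opt4: dominated by Opt1 (crew size 12≤13, duration 20≤100, warranty 8≥1).
Opt5: dominated by Opt8 (crew size 10≤11, duration 26≤180, warranty 9≥8).
Opt6: not dominated (best warranty).
Opt7: dominated by Opt1 (crew size 12≤15, duration 20≤137, warranty 8≥8).
Opt8: not dominated.
Opt9: not dominated.
Opt10: not dominated.
Opt11: dominated by Opt1 (crew size 12≤18, duration 20≤152, warranty 8≥6).
Opt12: dominated by Opt8 (crew size 10≤11, duration 26≤179, warranty 9≥7).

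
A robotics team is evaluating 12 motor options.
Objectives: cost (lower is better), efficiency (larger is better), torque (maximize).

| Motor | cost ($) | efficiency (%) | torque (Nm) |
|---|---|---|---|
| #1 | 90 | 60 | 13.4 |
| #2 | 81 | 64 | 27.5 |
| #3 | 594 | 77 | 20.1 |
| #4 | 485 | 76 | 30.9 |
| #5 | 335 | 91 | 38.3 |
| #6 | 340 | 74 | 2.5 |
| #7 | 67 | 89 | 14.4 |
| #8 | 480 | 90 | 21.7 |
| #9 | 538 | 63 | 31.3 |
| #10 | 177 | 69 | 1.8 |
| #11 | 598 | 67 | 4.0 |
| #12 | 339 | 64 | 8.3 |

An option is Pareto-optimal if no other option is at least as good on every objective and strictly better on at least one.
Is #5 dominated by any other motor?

No

#1: worse on efficiency (60 vs 91).
#2: worse on efficiency (64 vs 91).
#3: worse on cost (594 vs 335).
#4: worse on cost (485 vs 335).
#6: worse on cost (340 vs 335).
#7: worse on efficiency (89 vs 91).
#8: worse on cost (480 vs 335).
#9: worse on cost (538 vs 335).
#10: worse on efficiency (69 vs 91).
#11: worse on cost (598 vs 335).
#12: worse on cost (339 vs 335).
No option is at least as good as #5 on every objective and strictly better on one.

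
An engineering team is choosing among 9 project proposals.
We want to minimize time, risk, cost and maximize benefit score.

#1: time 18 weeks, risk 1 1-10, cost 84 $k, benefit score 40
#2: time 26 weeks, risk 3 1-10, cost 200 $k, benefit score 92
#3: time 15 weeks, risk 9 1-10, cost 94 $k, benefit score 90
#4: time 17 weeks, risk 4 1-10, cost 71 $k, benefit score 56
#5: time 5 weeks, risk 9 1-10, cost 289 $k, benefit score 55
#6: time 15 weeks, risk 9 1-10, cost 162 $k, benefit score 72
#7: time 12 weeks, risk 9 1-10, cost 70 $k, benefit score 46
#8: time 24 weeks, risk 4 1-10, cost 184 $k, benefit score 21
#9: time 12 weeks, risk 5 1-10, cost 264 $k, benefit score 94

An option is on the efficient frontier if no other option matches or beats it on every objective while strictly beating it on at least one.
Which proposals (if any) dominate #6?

#3

#3: time 15≤15, risk 9≤9, cost 94≤162, benefit score 90≥72 — dominates #6.
Others (#1, #2, #4, #5, #7, #8, #9) are each worse than #6 on at least one objective.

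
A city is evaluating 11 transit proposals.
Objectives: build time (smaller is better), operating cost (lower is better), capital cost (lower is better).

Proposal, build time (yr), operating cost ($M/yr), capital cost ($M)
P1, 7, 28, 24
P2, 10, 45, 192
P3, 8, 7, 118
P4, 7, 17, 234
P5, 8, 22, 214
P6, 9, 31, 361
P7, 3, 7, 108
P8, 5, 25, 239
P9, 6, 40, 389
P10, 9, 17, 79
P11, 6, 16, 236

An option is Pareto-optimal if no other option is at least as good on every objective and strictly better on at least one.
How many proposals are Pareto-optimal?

3

P1: not dominated (best capital cost).
P2: dominated by P1 (build time 7≤10, operating cost 28≤45, capital cost 24≤192).
P3: dominated by P7 (build time 3≤8, operating cost 7≤7, capital cost 108≤118).
P4: dominated by P7 (build time 3≤7, operating cost 7≤17, capital cost 108≤234).
P5: dominated by P3 (build time 8≤8, operating cost 7≤22, capital cost 118≤214).
P6: dominated by P1 (build time 7≤9, operating cost 28≤31, capital cost 24≤361).
P7: not dominated (best build time).
P8: dominated by P7 (build time 3≤5, operating cost 7≤25, capital cost 108≤239).
P9: dominated by P7 (build time 3≤6, operating cost 7≤40, capital cost 108≤389).
P10: not dominated.
P11: dominated by P7 (build time 3≤6, operating cost 7≤16, capital cost 108≤236).
Pareto-optimal: P1, P7, P10 → 3.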